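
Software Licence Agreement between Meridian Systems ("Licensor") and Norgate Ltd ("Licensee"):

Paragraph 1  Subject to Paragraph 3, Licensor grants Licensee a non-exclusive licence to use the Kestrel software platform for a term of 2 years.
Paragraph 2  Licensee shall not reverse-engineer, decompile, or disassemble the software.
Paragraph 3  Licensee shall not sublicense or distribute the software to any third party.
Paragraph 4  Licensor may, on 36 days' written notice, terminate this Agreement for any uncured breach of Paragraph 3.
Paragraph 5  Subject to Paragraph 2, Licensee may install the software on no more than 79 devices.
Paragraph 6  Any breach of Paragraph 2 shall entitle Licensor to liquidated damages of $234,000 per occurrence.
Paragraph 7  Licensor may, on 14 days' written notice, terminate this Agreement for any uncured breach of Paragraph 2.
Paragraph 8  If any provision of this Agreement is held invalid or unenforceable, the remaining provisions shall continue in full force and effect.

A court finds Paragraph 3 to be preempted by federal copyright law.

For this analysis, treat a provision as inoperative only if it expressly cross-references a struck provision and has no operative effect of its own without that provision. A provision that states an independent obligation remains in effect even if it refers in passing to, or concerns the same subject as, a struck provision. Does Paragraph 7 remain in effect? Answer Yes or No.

Paragraph 3 is struck. Paragraph 4 operates only by reference to Paragraph 3, so it falls with Paragraph 3. Paragraph 1 mentions Paragraph 3 but its own obligation stands independently of Paragraph 3, so Paragraph 1 is not affected. Under the severability clause in Paragraph 8, the remaining provisions continue in force. Paragraph 1, Paragraph 2, Paragraph 5, Paragraph 6, Paragraph 7, and Paragraph 8 remain in effect. Paragraph 7 is among the surviving provisions, so the answer is yes.

Yes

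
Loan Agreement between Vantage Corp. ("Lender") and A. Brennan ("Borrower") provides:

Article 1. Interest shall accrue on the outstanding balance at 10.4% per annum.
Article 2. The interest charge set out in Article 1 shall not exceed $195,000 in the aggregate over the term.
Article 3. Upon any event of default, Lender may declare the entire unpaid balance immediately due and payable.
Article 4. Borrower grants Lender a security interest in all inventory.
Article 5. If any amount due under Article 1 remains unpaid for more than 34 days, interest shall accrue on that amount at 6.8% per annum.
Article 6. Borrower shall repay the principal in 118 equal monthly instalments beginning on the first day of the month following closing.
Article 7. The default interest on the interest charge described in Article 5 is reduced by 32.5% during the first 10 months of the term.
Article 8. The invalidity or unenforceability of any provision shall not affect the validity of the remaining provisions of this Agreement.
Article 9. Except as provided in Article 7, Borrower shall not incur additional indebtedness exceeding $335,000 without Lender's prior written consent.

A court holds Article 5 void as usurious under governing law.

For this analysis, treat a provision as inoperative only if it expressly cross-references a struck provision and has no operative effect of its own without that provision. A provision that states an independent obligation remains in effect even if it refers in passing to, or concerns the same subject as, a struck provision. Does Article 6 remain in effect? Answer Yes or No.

Article 5 is struck. Article 7 operates only by reference to Article 5, so it falls with Article 5. Although Article 9 refers to Article 7, its operative terms do not depend on Article 7, so it remains in effect. Article 8 is a severability clause and preserves every provision that can still be given independent effect. Article 1, Article 2, Article 3, Article 4, Article 6, Article 8, and Article 9 remain in effect. Article 6 is among the surviving provisions, so the answer is yes.

Yes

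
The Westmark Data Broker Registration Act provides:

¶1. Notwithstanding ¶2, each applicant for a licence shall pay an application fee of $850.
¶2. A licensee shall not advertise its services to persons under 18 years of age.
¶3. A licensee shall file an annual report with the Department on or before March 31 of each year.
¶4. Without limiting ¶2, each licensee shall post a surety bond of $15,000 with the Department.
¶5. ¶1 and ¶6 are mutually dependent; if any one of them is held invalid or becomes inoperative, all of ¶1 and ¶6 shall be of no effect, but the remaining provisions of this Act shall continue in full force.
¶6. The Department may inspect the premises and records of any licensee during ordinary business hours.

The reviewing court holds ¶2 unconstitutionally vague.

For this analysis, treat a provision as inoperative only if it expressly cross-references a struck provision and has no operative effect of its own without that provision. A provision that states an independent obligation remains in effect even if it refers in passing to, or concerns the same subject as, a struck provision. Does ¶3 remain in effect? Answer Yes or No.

¶2 is struck. ¶4 mentions ¶2 but its own obligation stands independently of ¶2, so ¶4 is not affected. ¶1 mentions ¶2 but its own obligation stands independently of ¶2, so ¶1 is not affected. No other provision's operative terms depend on ¶2. ¶5 ties ¶1 and ¶6 together, but none of those is affected here; the remaining provisions continue in force under ¶5. The provisions still in force are ¶1, ¶3, ¶4, ¶5, and ¶6. ¶3 is among the surviving provisions, so the answer is yes.

Yes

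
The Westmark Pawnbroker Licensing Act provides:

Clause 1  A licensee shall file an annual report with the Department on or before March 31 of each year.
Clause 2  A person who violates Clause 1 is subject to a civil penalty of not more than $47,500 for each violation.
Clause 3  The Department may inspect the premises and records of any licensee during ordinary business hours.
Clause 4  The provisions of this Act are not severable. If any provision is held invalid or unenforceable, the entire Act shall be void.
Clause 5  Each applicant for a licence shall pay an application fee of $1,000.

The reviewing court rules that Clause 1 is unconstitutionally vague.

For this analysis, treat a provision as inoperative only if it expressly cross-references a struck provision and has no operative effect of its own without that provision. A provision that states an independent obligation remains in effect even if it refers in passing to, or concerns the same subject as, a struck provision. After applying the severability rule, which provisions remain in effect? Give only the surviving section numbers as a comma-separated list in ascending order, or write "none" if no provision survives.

Clause 1 is struck. Clause 2 operates only by reference to Clause 1, so it falls with Clause 1. Clause 4 provides that the Act is not severable, so the invalidity of any one provision voids the entire Act. No provision of the Act survives.

none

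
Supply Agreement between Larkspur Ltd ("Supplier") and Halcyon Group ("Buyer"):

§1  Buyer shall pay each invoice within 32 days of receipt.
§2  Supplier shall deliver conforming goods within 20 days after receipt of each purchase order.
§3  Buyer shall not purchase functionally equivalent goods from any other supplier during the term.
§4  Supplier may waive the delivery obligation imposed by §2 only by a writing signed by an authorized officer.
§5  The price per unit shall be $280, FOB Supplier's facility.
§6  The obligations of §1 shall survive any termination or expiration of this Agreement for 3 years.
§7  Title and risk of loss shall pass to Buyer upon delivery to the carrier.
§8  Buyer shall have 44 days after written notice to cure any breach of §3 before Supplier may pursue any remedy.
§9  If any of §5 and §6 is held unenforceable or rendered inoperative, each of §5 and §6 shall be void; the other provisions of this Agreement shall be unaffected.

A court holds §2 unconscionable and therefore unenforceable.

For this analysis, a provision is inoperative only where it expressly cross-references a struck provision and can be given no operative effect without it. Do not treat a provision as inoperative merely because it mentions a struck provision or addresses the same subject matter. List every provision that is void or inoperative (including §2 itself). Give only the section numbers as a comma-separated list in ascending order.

§2 is struck. §4 has no operative effect of its own apart from §2 and is therefore inoperative. §9 ties §5 and §6 together, but none of those is affected here; the remaining provisions continue in force under §9. That leaves §1, §3, §5, §6, §7, §8, and §9 in effect.

2, 4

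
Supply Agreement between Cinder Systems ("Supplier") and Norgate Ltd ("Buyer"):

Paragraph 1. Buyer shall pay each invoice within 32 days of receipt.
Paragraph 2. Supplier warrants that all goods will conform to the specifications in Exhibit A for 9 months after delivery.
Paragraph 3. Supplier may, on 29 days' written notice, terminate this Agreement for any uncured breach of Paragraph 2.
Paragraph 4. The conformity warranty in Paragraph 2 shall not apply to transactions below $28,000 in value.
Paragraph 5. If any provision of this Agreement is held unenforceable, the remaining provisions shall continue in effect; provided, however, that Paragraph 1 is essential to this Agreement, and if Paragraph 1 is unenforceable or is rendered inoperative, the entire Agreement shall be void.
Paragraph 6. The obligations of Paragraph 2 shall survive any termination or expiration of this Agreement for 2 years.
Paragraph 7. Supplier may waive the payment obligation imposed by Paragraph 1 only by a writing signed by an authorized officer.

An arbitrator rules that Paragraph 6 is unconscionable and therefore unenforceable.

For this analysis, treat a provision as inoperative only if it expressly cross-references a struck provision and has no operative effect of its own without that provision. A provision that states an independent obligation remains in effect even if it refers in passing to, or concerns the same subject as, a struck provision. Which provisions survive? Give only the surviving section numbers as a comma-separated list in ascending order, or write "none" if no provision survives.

1, 2, 3, 4, 5, 7

Paragraph 6 is struck. No other provision's operative terms depend on Paragraph 6. Paragraph 5 makes Paragraph 1 an essential term, but Paragraph 1 is unaffected, so the severability proviso in Paragraph 5 preserves the remaining provisions. That leaves Paragraph 1, Paragraph 2, Paragraph 3, Paragraph 4, Paragraph 5, and Paragraph 7 in effect.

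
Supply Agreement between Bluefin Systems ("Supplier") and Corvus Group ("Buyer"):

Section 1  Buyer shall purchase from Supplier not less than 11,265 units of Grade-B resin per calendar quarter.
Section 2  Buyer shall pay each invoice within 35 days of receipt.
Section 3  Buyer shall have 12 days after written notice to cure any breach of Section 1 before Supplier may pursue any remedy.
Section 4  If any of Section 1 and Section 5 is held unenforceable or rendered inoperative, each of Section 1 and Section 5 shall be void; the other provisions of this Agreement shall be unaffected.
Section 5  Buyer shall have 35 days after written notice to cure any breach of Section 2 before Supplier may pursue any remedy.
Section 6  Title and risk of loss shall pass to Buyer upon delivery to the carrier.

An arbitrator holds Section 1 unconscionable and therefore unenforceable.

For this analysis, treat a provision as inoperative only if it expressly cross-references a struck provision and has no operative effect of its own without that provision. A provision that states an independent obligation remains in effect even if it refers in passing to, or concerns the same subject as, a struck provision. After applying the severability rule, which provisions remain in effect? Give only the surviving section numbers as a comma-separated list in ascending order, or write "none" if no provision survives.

2, 4, 6

Section 1 is struck. Section 3 operates only by reference to Section 1, so it falls with Section 1. Section 4 declares Section 1 and Section 5 mutually dependent; since one of them has fallen, all of them are of no effect. That brings down Section 5 as well. The remainder continues in force under Section 4. The provisions still in force are Section 2, Section 4, and Section 6.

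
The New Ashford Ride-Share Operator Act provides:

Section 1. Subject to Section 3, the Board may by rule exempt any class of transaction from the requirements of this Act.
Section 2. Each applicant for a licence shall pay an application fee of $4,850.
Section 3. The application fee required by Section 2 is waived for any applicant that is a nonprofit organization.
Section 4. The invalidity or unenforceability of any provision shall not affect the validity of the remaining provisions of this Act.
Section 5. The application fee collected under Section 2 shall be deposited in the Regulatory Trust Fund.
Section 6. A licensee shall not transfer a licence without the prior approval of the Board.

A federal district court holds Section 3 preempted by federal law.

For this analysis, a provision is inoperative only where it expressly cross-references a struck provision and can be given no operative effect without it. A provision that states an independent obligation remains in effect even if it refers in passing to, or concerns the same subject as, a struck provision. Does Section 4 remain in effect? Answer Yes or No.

Yes

Section 3 is struck. Section 1 mentions Section 3 but its own obligation stands independently of Section 3, so Section 1 is not affected. No other provision's operative terms depend on Section 3. Section 4 is a severability clause and preserves every provision that can still be given independent effect. That leaves Section 1, Section 2, Section 4, Section 5, and Section 6 in effect. Section 4 is among the surviving provisions, so the answer is yes.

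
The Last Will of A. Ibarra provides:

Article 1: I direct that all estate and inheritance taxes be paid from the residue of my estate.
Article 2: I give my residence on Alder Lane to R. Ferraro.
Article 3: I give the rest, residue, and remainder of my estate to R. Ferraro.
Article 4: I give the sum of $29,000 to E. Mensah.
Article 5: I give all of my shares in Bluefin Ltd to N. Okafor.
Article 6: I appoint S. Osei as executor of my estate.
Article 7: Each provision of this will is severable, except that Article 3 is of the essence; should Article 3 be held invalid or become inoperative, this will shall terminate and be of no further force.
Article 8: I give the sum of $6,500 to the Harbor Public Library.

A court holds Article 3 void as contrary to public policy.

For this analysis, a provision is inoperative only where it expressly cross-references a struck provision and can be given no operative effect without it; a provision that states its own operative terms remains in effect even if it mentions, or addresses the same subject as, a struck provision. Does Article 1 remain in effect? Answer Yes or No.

Article 3 is struck. No other provision's operative terms depend on Article 3. Article 7 makes Article 3 an essential term, and Article 3 is the provision held invalid; under Article 7, the entire will is therefore void. No provision of the will survives. Article 1 is among the inoperative provisions, so the answer is no.

No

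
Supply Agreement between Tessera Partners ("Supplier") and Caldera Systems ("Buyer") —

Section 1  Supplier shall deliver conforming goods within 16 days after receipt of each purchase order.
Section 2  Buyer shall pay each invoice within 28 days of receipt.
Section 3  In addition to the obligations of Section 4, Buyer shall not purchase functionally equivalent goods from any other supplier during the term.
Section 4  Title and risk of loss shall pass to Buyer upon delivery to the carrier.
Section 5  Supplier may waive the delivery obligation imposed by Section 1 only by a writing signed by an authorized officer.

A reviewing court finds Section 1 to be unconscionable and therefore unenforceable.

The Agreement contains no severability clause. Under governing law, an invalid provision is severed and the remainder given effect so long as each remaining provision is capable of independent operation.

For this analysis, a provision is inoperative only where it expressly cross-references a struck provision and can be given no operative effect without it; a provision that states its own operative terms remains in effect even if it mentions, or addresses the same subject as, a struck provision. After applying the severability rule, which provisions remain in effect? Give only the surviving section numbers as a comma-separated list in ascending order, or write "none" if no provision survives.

Section 1 is struck. Section 5 merely fixes the waiver condition for Section 1; with Section 1 gone it has nothing to operate on and falls away. Under the stated default rule, only provisions that cannot operate independently fall away; the rest are enforced. That leaves Section 2, Section 3, and Section 4 in effect.

2, 3, 4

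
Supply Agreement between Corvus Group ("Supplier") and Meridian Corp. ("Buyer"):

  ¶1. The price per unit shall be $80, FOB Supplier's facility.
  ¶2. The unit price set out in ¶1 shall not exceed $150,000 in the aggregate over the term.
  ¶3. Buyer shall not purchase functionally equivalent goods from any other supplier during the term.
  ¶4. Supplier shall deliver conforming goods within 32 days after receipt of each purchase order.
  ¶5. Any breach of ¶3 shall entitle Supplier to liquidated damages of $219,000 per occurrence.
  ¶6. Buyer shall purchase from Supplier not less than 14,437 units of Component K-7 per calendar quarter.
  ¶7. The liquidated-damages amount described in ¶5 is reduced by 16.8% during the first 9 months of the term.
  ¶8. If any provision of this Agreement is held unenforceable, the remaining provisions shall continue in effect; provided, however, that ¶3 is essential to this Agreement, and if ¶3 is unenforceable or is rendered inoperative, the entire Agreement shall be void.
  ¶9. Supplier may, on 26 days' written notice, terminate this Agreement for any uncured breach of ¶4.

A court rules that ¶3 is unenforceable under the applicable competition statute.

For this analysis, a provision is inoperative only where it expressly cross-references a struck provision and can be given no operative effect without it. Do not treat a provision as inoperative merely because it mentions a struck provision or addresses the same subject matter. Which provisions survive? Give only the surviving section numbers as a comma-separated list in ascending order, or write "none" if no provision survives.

¶3 is struck. ¶5 has no operative effect of its own apart from ¶3 and is therefore inoperative. ¶7 has no operative effect of its own apart from ¶5 and is therefore inoperative. ¶8 makes ¶3 an essential term, and ¶3 is the provision held invalid; under ¶8, the entire Agreement is therefore void. No provision of the Agreement survives.

none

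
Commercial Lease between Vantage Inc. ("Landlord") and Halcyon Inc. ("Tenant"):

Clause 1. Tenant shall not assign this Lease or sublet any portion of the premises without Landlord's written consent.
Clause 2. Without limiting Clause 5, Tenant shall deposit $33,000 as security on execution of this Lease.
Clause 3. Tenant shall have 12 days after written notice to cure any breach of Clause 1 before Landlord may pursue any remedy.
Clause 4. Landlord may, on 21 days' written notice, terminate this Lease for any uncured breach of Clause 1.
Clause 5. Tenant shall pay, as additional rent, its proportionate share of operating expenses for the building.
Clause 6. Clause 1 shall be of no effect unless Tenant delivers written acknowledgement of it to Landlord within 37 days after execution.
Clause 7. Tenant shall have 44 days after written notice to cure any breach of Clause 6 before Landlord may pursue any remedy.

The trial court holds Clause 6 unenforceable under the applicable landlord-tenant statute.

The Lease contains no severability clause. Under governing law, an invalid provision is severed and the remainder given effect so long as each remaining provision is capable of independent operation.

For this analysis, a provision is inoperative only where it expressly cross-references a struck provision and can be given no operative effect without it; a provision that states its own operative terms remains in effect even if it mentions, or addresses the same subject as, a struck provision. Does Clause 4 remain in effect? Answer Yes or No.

Yes

Clause 6 is struck. The only function of Clause 7 is the cure period for breach of Clause 6, so it cannot stand once Clause 6 is removed. Under the stated default rule, only provisions that cannot operate independently fall away; the rest are enforced. Clause 1, Clause 2, Clause 3, Clause 4, and Clause 5 remain in effect. Clause 4 is among the surviving provisions, so the answer is yes.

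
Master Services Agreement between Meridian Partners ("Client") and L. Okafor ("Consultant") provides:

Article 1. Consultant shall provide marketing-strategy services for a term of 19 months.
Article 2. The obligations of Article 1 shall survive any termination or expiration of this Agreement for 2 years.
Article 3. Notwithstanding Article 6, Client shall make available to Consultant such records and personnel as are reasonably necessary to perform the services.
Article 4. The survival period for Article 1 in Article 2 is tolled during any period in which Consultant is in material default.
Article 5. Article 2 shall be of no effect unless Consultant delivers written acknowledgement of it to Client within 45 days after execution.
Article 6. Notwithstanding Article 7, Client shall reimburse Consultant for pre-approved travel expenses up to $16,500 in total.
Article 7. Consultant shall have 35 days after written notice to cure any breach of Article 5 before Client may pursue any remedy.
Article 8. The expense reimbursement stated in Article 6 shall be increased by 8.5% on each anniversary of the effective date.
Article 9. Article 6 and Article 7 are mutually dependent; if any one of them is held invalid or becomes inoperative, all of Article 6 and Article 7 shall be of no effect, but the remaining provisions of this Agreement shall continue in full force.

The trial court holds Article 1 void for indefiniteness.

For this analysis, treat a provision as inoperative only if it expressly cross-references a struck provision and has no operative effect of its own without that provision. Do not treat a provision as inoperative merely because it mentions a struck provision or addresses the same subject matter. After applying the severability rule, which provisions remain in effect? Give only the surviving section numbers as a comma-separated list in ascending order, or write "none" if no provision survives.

3, 9

Article 1 is struck. Article 2 merely fixes the survival period for Article 1; with Article 1 gone it has nothing to operate on and falls away. Article 4 operates only by reference to Article 2, so it falls with Article 2. Article 5 merely fixes the acknowledgement condition for Article 2; with Article 2 gone it has nothing to operate on and falls away. The only function of Article 7 is the cure period for breach of Article 5, so it cannot stand once Article 5 is removed. Although Article 3 refers to Article 6, its operative terms do not depend on Article 6, so it remains in effect. Article 9 declares Article 6 and Article 7 mutually dependent; since one of them has fallen, all of them are of no effect. That brings down Article 6 as well. Article 8 in turn depends solely on a provision now struck and likewise falls. The remainder continues in force under Article 9. The provisions still in force are Article 3 and Article 9.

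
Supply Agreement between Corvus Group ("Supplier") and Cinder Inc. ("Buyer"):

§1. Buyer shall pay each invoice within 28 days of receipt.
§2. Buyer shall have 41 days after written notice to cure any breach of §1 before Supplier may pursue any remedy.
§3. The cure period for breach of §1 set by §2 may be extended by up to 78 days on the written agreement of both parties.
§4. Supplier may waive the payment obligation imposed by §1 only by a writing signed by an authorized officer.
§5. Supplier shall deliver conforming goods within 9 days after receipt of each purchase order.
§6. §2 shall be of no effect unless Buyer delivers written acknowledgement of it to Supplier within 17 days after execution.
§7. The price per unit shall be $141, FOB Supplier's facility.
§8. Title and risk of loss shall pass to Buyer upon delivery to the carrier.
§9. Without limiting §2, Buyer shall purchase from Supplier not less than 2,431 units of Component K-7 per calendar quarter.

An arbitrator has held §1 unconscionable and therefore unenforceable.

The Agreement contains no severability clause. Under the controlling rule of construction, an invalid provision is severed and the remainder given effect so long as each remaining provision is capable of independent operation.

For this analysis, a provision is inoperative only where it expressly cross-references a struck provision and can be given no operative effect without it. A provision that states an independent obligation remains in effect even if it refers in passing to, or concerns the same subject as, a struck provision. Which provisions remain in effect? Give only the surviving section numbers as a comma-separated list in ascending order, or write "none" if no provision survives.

§1 is struck. §2 merely fixes the cure period for breach of §1; with §1 gone it has nothing to operate on and falls away. §4 operates only by reference to §1, so it falls with §1. The whole of §3 is the extension of the cure period for breach of §1, defined by reference to §2, so §3 cannot stand once §2 is removed. §6 operates only by reference to §2, so it falls with §2. §9 mentions §2 but its own obligation stands independently of §2, so §9 is not affected. With no severability clause, the stated default rule severs what cannot stand and enforces each remaining provision that can operate on its own. The provisions still in force are §5, §7, §8, and §9.

5, 7, 8, 9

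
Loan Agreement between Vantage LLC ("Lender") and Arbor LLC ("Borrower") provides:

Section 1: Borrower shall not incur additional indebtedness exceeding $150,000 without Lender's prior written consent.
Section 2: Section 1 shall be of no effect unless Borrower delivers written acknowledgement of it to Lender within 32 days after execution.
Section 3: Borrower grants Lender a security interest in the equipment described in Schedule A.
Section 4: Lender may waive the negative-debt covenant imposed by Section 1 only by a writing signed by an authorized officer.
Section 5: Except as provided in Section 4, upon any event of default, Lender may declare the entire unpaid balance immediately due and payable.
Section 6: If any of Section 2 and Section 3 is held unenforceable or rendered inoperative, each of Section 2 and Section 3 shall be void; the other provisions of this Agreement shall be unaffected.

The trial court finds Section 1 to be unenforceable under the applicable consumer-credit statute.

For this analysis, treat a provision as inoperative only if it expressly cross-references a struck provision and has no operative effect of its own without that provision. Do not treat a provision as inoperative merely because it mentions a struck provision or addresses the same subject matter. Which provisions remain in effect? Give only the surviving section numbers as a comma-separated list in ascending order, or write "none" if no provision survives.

Section 1 is struck. Section 2 has no operative effect of its own apart from Section 1 and is therefore inoperative. Section 4 merely fixes the waiver condition for Section 1; with Section 1 gone it has nothing to operate on and falls away. Section 5 mentions Section 4 but its own obligation stands independently of Section 4, so Section 5 is not affected. Section 6 declares Section 2 and Section 3 mutually dependent; since one of them has fallen, all of them are of no effect. That brings down Section 3 as well. The remainder continues in force under Section 6. The provisions still in force are Section 5 and Section 6.

5, 6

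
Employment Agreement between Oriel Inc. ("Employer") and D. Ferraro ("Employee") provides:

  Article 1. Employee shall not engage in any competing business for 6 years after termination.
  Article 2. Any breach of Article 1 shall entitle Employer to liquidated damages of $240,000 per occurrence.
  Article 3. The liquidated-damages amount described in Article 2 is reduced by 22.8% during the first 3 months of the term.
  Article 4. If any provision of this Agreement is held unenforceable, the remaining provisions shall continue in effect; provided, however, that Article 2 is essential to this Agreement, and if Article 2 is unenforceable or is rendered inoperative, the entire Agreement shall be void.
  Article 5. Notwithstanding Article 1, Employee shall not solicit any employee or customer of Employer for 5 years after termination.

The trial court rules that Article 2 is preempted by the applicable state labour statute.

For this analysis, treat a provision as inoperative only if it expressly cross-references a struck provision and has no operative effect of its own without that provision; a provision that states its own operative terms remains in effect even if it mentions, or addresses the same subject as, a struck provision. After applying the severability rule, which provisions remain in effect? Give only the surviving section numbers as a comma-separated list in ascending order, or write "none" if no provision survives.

Article 2 is struck. Article 3 operates only by reference to Article 2, so it falls with Article 2. Article 4 makes Article 2 an essential term, and Article 2 is the provision held invalid; under Article 4, the entire Agreement is therefore void. No provision of the Agreement survives.

none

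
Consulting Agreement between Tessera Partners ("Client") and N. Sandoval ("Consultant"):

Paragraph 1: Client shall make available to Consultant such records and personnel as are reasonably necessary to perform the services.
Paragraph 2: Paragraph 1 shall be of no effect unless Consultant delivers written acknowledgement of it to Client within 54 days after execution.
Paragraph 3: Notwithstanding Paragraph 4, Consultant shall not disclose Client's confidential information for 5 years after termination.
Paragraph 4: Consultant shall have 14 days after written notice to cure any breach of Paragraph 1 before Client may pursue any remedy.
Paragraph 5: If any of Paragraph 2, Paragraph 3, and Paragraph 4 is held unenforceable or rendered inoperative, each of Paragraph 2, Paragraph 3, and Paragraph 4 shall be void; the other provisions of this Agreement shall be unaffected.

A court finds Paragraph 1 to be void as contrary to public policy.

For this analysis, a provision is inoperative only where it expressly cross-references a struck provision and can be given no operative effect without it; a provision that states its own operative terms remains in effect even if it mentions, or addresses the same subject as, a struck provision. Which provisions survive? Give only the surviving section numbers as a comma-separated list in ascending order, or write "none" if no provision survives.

Paragraph 1 is struck. Paragraph 2 operates only by reference to Paragraph 1, so it falls with Paragraph 1. Paragraph 4 operates only by reference to Paragraph 1, so it falls with Paragraph 1. Paragraph 5 declares Paragraph 2, Paragraph 3, and Paragraph 4 mutually dependent; since one of them has fallen, all of them are of no effect. That brings down Paragraph 3 as well. The remainder continues in force under Paragraph 5. Only Paragraph 5 remains in effect.

5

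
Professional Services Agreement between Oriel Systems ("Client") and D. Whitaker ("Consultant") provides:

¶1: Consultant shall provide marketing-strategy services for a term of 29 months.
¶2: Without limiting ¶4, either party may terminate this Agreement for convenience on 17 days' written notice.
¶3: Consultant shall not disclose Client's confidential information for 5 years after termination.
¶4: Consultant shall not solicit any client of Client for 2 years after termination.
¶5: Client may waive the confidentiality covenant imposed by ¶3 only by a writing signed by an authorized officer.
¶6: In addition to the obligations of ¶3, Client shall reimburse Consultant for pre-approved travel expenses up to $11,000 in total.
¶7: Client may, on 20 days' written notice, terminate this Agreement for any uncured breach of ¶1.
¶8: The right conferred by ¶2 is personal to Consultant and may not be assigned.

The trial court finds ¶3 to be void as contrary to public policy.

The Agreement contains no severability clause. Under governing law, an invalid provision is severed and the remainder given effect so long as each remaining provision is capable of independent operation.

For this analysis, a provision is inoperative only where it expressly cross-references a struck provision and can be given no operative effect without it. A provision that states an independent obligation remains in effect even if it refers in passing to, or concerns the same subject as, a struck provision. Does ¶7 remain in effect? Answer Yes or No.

¶3 is struck. ¶5 has no operative effect of its own apart from ¶3 and is therefore inoperative. ¶6 mentions ¶3 but its own obligation stands independently of ¶3, so ¶6 is not affected. With no severability clause, the stated default rule severs what cannot stand and enforces each remaining provision that can operate on its own. The provisions still in force are ¶1, ¶2, ¶4, ¶6, ¶7, and ¶8. ¶7 is among the surviving provisions, so the answer is yes.

Yes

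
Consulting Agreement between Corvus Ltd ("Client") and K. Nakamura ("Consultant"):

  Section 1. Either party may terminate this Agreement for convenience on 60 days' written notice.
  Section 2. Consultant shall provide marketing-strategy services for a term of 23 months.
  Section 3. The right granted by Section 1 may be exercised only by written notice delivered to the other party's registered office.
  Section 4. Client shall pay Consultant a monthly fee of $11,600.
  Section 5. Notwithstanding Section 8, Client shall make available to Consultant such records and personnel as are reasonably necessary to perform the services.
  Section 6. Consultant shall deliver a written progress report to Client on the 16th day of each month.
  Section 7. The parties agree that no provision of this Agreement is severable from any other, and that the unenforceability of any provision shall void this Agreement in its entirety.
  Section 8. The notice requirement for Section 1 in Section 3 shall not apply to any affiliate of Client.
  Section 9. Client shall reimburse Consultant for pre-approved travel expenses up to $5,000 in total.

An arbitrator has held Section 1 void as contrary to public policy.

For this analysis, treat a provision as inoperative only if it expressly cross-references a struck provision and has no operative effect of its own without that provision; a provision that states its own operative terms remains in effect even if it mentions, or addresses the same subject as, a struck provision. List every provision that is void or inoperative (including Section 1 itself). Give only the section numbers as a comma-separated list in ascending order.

Section 1 is struck. Section 3 merely fixes the notice requirement for Section 1; with Section 1 gone it has nothing to operate on and falls away. The whole of Section 8 is the carve-out from the notice requirement for Section 1, defined by reference to Section 3, so Section 8 cannot stand once Section 3 is removed. Section 7 provides that the Agreement is not severable, so the invalidity of any one provision voids the entire Agreement. No provision of the Agreement survives.

1, 2, 3, 4, 5, 6, 7, 8, 9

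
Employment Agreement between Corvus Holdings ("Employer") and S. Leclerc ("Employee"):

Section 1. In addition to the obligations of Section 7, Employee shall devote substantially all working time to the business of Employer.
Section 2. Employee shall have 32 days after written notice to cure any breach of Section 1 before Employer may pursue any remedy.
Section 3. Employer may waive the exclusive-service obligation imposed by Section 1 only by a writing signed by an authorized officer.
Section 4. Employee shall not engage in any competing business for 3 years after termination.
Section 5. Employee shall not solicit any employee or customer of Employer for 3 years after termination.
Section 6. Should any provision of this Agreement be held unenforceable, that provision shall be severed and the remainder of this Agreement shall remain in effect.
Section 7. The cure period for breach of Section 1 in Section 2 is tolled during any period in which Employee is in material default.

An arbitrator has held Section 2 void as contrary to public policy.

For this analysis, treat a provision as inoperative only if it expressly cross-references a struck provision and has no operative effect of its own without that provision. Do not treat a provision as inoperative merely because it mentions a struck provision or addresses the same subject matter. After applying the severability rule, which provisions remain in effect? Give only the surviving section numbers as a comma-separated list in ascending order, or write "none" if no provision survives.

Section 2 is struck. Section 7 has no operative effect of its own apart from Section 2 and is therefore inoperative. Although Section 1 refers to Section 7, its operative terms do not depend on Section 7, so it remains in effect. Under the severability clause in Section 6, the remaining provisions continue in force. That leaves Section 1, Section 3, Section 4, Section 5, and Section 6 in effect.

1, 3, 4, 5, 6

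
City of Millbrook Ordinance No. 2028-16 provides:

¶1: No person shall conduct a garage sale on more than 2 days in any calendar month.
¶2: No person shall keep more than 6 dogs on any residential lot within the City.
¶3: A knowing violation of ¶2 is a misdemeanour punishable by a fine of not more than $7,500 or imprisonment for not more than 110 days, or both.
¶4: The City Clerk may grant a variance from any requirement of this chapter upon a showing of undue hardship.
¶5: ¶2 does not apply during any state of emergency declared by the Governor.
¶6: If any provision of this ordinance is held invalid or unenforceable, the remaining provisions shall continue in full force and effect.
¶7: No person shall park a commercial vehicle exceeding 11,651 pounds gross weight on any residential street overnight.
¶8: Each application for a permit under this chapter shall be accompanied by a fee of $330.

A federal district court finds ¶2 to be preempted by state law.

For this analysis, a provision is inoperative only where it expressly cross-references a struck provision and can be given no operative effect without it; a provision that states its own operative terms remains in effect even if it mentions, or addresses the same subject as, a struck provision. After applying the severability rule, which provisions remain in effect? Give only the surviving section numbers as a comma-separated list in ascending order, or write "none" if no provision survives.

¶2 is struck. ¶3 operates only by reference to ¶2, so it falls with ¶2. ¶5 has no operative effect of its own apart from ¶2 and is therefore inoperative. Under the severability clause in ¶6, the remaining provisions continue in force. The provisions still in force are ¶1, ¶4, ¶6, ¶7, and ¶8.

1, 4, 6, 7, 8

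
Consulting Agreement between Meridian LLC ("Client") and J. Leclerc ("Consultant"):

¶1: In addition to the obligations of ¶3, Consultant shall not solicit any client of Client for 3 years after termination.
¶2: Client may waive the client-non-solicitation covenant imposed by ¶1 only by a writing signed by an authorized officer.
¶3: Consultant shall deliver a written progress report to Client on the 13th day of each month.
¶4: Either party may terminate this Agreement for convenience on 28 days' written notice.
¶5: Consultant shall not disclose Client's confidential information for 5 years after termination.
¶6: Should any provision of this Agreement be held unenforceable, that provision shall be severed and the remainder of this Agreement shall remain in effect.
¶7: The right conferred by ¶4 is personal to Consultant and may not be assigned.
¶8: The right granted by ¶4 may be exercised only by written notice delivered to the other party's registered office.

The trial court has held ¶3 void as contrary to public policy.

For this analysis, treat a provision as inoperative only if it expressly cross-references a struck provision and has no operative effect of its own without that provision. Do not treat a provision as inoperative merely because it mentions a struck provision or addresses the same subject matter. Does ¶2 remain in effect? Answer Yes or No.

Yes

¶3 is struck. ¶1 mentions ¶3 but its own obligation stands independently of ¶3, so ¶1 is not affected. No other provision's operative terms depend on ¶3. ¶6 is a severability clause and preserves every provision that can still be given independent effect. That leaves ¶1, ¶2, ¶4, ¶5, ¶6, ¶7, and ¶8 in effect. ¶2 is among the surviving provisions, so the answer is yes.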